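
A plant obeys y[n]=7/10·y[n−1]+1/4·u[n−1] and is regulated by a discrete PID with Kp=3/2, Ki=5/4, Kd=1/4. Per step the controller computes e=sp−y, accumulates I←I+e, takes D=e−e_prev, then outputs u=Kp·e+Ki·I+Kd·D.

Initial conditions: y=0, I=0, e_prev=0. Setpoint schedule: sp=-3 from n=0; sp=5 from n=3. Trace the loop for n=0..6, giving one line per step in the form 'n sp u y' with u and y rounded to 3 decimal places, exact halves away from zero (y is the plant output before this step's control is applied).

(exact arithmetic carried between steps; '≈' marks a value shown rounded to 6 d.p. or computed from one; I and e_prev carry over from the previous line; the table rounds u and y to 3 d.p., halves away from zero)
n=0: y=0, sp=-3, e=sp−y=-3; I=-3, D=e−e_prev=-3; u=3/2·(-3)+5/4·(-3)+1/4·(-3)=-9; next y=7/10·0+1/4·(-9)=-2.25
n=1: y=-2.25, sp=-3, e=sp−y=-0.75; I=-3.75, D=e−e_prev=2.25; u=3/2·(-0.75)+5/4·(-3.75)+1/4·2.25=-5.25; next y=7/10·(-2.25)+1/4·(-5.25)=-2.8875
n=2: y=-2.8875, sp=-3, e=sp−y=-0.1125; I=-3.8625, D=e−e_prev=0.6375; u=3/2·(-0.1125)+5/4·(-3.8625)+1/4·0.6375=-4.8375; next y=7/10·(-2.8875)+1/4·(-4.8375)=-3.230625
n=3: y=-3.230625, sp=5, e=sp−y=8.230625; I=4.368125, D=e−e_prev=8.343125; u=3/2·8.230625+5/4·4.368125+1/4·8.343125=19.891875; next y=7/10·(-3.230625)+1/4·19.891875≈2.711531
n=4: y≈2.711531, sp=5, e=sp−y≈2.288469; I≈6.656594, D=e−e_prev≈-5.942156; u=3/2·2.288469+5/4·6.656594+1/4·(-5.942156)≈10.267906; next y=7/10·2.711531+1/4·10.267906≈4.465048
n=5: y≈4.465048, sp=5, e=sp−y≈0.534952; I≈7.191545, D=e−e_prev≈-1.753517; u=3/2·0.534952+5/4·7.191545+1/4·(-1.753517)≈9.353480; next y=7/10·4.465048+1/4·9.353480≈5.463904
n=6: y≈5.463904, sp=5, e=sp−y≈-0.463904; I≈6.727641, D=e−e_prev≈-0.998855; u=3/2·(-0.463904)+5/4·6.727641+1/4·(-0.998855)≈7.463982; next y=7/10·5.463904+1/4·7.463982≈5.690728

0 -3 -9.000 0.000
1 -3 -5.250 -2.250
2 -3 -4.838 -2.888
3 5 19.892 -3.231
4 5 10.268 2.712
5 5 9.353 4.465
6 5 7.464 5.464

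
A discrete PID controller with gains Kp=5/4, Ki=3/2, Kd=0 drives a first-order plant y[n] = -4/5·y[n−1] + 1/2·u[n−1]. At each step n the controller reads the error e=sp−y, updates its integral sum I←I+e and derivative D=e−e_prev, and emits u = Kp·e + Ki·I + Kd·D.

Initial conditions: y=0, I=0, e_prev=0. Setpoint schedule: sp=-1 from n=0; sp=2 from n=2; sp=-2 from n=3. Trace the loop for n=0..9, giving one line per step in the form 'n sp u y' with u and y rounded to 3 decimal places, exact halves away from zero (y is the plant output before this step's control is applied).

0 -1 -2.750 0.000
1 -1 -0.469 -1.375
2 2 2.182 0.866
3 -2 -5.832 0.399
4 -2 0.562 -3.235
5 -2 -14.371 2.869
6 -2 12.286 -9.480
7 -2 -40.314 13.727
8 -2 59.477 -31.139
9 -2 -132.732 54.649

(exact arithmetic carried between steps; '≈' marks a value shown rounded to 6 d.p. or computed from one; I and e_prev carry over from the previous line; the table rounds u and y to 3 d.p., halves away from zero)
n=0: y=0, sp=-1, e=sp−y=-1; I=-1, D=e−e_prev=-1; u=5/4·(-1)+3/2·(-1)+0·(-1)=-2.75; next y=-4/5·0+1/2·(-2.75)=-1.375
n=1: y=-1.375, sp=-1, e=sp−y=0.375; I=-0.625, D=e−e_prev=1.375; u=5/4·0.375+3/2·(-0.625)+0·1.375=-0.46875; next y=-4/5·(-1.375)+1/2·(-0.46875)=0.865625
n=2: y=0.865625, sp=2, e=sp−y=1.134375; I=0.509375, D=e−e_prev=0.759375; u=5/4·1.134375+3/2·0.509375+0·0.759375≈2.182031; next y=-4/5·0.865625+1/2·2.182031≈0.398516
n=3: y≈0.398516, sp=-2, e=sp−y≈-2.398516; I≈-1.889141, D=e−e_prev≈-3.532891; u=5/4·(-2.398516)+3/2·(-1.889141)+0·(-3.532891)≈-5.831855; next y=-4/5·0.398516+1/2·(-5.831855)≈-3.234740
n=4: y≈-3.234740, sp=-2, e=sp−y≈1.234740; I≈-0.654400, D=e−e_prev≈3.633256; u=5/4·1.234740+3/2·(-0.654400)+0·3.633256≈0.561825; next y=-4/5·(-3.234740)+1/2·0.561825≈2.868705
n=5: y≈2.868705, sp=-2, e=sp−y≈-4.868705; I≈-5.523105, D=e−e_prev≈-6.103445; u=5/4·(-4.868705)+3/2·(-5.523105)+0·(-6.103445)≈-14.370538; next y=-4/5·2.868705+1/2·(-14.370538)≈-9.480233
n=6: y≈-9.480233, sp=-2, e=sp−y≈7.480233; I≈1.957128, D=e−e_prev≈12.348937; u=5/4·7.480233+3/2·1.957128+0·12.348937≈12.285982; next y=-4/5·(-9.480233)+1/2·12.285982≈13.727177
n=7: y≈13.727177, sp=-2, e=sp−y≈-15.727177; I≈-13.770050, D=e−e_prev≈-23.207410; u=5/4·(-15.727177)+3/2·(-13.770050)+0·(-23.207410)≈-40.314046; next y=-4/5·13.727177+1/2·(-40.314046)≈-31.138765
n=8: y≈-31.138765, sp=-2, e=sp−y≈29.138765; I≈15.368715, D=e−e_prev≈44.865942; u=5/4·29.138765+3/2·15.368715+0·44.865942≈59.476529; next y=-4/5·(-31.138765)+1/2·59.476529≈54.649277
n=9: y≈54.649277, sp=-2, e=sp−y≈-56.649277; I≈-41.280561, D=e−e_prev≈-85.788042; u=5/4·(-56.649277)+3/2·(-41.280561)+0·(-85.788042)≈-132.732438; next y=-4/5·54.649277+1/2·(-132.732438)≈-110.085640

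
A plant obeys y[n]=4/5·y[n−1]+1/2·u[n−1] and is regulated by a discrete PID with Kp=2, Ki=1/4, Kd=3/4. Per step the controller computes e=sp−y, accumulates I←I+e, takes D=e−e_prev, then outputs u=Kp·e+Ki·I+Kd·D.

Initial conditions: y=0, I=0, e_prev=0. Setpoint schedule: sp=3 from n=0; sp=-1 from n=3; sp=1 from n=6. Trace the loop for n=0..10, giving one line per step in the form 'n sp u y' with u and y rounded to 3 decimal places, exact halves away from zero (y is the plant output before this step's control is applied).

(exact arithmetic carried between steps; '≈' marks a value shown rounded to 6 d.p. or computed from one; I and e_prev carry over from the previous line; the table rounds u and y to 3 d.p., halves away from zero)
n=0: y=0, sp=3, e=sp−y=3; I=3, D=e−e_prev=3; u=2·3+1/4·3+3/4·3=9; next y=4/5·0+1/2·9=4.5
n=1: y=4.5, sp=3, e=sp−y=-1.5; I=1.5, D=e−e_prev=-4.5; u=2·(-1.5)+1/4·1.5+3/4·(-4.5)=-6; next y=4/5·4.5+1/2·(-6)=0.6
n=2: y=0.6, sp=3, e=sp−y=2.4; I=3.9, D=e−e_prev=3.9; u=2·2.4+1/4·3.9+3/4·3.9=8.7; next y=4/5·0.6+1/2·8.7=4.83
n=3: y=4.83, sp=-1, e=sp−y=-5.83; I=-1.93, D=e−e_prev=-8.23; u=2·(-5.83)+1/4·(-1.93)+3/4·(-8.23)=-18.315; next y=4/5·4.83+1/2·(-18.315)=-5.2935
n=4: y=-5.2935, sp=-1, e=sp−y=4.2935; I=2.3635, D=e−e_prev=10.1235; u=2·4.2935+1/4·2.3635+3/4·10.1235=16.7705; next y=4/5·(-5.2935)+1/2·16.7705=4.15045
n=5: y=4.15045, sp=-1, e=sp−y=-5.15045; I=-2.78695, D=e−e_prev=-9.44395; u=2·(-5.15045)+1/4·(-2.78695)+3/4·(-9.44395)=-18.0806; next y=4/5·4.15045+1/2·(-18.0806)=-5.71994
n=6: y=-5.71994, sp=1, e=sp−y=6.71994; I=3.93299, D=e−e_prev=11.87039; u=2·6.71994+1/4·3.93299+3/4·11.87039=23.32592; next y=4/5·(-5.71994)+1/2·23.32592=7.087008
n=7: y=7.087008, sp=1, e=sp−y=-6.087008; I=-2.154018, D=e−e_prev=-12.806948; u=2·(-6.087008)+1/4·(-2.154018)+3/4·(-12.806948)≈-22.317732; next y=4/5·7.087008+1/2·(-22.317732)≈-5.489259
n=8: y≈-5.489259, sp=1, e=sp−y≈6.489259; I≈4.335241, D=e−e_prev≈12.576267; u=2·6.489259+1/4·4.335241+3/4·12.576267≈23.494530; next y=4/5·(-5.489259)+1/2·23.494530≈7.355857
n=9: y≈7.355857, sp=1, e=sp−y≈-6.355857; I≈-2.020616, D=e−e_prev≈-12.845117; u=2·(-6.355857)+1/4·(-2.020616)+3/4·(-12.845117)≈-22.850706; next y=4/5·7.355857+1/2·(-22.850706)≈-5.540667
n=10: y≈-5.540667, sp=1, e=sp−y≈6.540667; I≈4.520051, D=e−e_prev≈12.896524; u=2·6.540667+1/4·4.520051+3/4·12.896524≈23.883741; next y=4/5·(-5.540667)+1/2·23.883741≈7.509337

0 3 9.000 0.000
1 3 -6.000 4.500
2 3 8.700 0.600
3 -1 -18.315 4.830
4 -1 16.771 -5.294
5 -1 -18.081 4.150
6 1 23.326 -5.720
7 1 -22.318 7.087
8 1 23.495 -5.489
9 1 -22.851 7.356
10 1 23.884 -5.541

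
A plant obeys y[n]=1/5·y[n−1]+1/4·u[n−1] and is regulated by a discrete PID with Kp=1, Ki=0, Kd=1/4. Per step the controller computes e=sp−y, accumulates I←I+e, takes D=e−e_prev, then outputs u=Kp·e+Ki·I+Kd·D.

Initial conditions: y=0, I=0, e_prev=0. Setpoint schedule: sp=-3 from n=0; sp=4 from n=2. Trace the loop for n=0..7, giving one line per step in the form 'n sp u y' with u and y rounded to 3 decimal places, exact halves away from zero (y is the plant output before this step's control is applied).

(exact arithmetic carried between steps; '≈' marks a value shown rounded to 6 d.p. or computed from one; I and e_prev carry over from the previous line; the table rounds u and y to 3 d.p., halves away from zero)
n=0: y=0, sp=-3, e=sp−y=-3; I=-3, D=e−e_prev=-3; u=1·(-3)+0·(-3)+1/4·(-3)=-3.75; next y=1/5·0+1/4·(-3.75)=-0.9375
n=1: y=-0.9375, sp=-3, e=sp−y=-2.0625; I=-5.0625, D=e−e_prev=0.9375; u=1·(-2.0625)+0·(-5.0625)+1/4·0.9375=-1.828125; next y=1/5·(-0.9375)+1/4·(-1.828125)≈-0.644531
n=2: y≈-0.644531, sp=4, e=sp−y≈4.644531; I≈-0.417969, D=e−e_prev≈6.707031; u=1·4.644531+0·(-0.417969)+1/4·6.707031≈6.321289; next y=1/5·(-0.644531)+1/4·6.321289≈1.451416
n=3: y≈1.451416, sp=4, e=sp−y≈2.548584; I≈2.130615, D=e−e_prev≈-2.095947; u=1·2.548584+0·2.130615+1/4·(-2.095947)≈2.024597; next y=1/5·1.451416+1/4·2.024597≈0.796432
n=4: y≈0.796432, sp=4, e=sp−y≈3.203568; I≈5.334183, D=e−e_prev≈0.654984; u=1·3.203568+0·5.334183+1/4·0.654984≈3.367313; next y=1/5·0.796432+1/4·3.367313≈1.001115
n=5: y≈1.001115, sp=4, e=sp−y≈2.998885; I≈8.333068, D=e−e_prev≈-0.204682; u=1·2.998885+0·8.333068+1/4·(-0.204682)≈2.947715; next y=1/5·1.001115+1/4·2.947715≈0.937152
n=6: y≈0.937152, sp=4, e=sp−y≈3.062848; I≈11.395916, D=e−e_prev≈0.063963; u=1·3.062848+0·11.395916+1/4·0.063963≈3.078839; next y=1/5·0.937152+1/4·3.078839≈0.957140
n=7: y≈0.957140, sp=4, e=sp−y≈3.042860; I≈14.438776, D=e−e_prev≈-0.019989; u=1·3.042860+0·14.438776+1/4·(-0.019989)≈3.037863; next y=1/5·0.957140+1/4·3.037863≈0.950894

0 -3 -3.750 0.000
1 -3 -1.828 -0.938
2 4 6.321 -0.645
3 4 2.025 1.451
4 4 3.367 0.796
5 4 2.948 1.001
6 4 3.079 0.937
7 4 3.038 0.957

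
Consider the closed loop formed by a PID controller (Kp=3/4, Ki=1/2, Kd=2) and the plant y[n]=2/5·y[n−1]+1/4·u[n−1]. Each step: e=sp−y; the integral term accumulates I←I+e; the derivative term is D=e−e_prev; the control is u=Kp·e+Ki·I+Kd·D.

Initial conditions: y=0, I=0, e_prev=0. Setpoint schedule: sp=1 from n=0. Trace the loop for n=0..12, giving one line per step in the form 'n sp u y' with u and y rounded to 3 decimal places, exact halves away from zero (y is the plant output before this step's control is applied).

0 1 3.250 0.000
1 1 -0.891 0.813
2 1 3.136 0.102
3 1 -0.184 0.825
4 1 3.107 0.284
5 1 0.412 0.890
6 1 3.081 0.459
7 1 0.881 0.954
8 1 3.038 0.602
9 1 1.238 1.000
10 1 2.979 0.710
11 1 1.507 1.029
12 1 2.912 0.788

(exact arithmetic carried between steps; '≈' marks a value shown rounded to 6 d.p. or computed from one; I and e_prev carry over from the previous line; the table rounds u and y to 3 d.p., halves away from zero)
n=0: y=0, sp=1, e=sp−y=1; I=1, D=e−e_prev=1; u=3/4·1+1/2·1+2·1=3.25; next y=2/5·0+1/4·3.25=0.8125
n=1: y=0.8125, sp=1, e=sp−y=0.1875; I=1.1875, D=e−e_prev=-0.8125; u=3/4·0.1875+1/2·1.1875+2·(-0.8125)=-0.890625; next y=2/5·0.8125+1/4·(-0.890625)≈0.102344
n=2: y≈0.102344, sp=1, e=sp−y≈0.897656; I≈2.085156, D=e−e_prev≈0.710156; u=3/4·0.897656+1/2·2.085156+2·0.710156≈3.136133; next y=2/5·0.102344+1/4·3.136133≈0.824971
n=3: y≈0.824971, sp=1, e=sp−y≈0.175029; I≈2.260186, D=e−e_prev≈-0.722627; u=3/4·0.175029+1/2·2.260186+2·(-0.722627)≈-0.183889; next y=2/5·0.824971+1/4·(-0.183889)≈0.284016
n=4: y≈0.284016, sp=1, e=sp−y≈0.715984; I≈2.976170, D=e−e_prev≈0.540955; u=3/4·0.715984+1/2·2.976170+2·0.540955≈3.106982; next y=2/5·0.284016+1/4·3.106982≈0.890352
n=5: y≈0.890352, sp=1, e=sp−y≈0.109648; I≈3.085818, D=e−e_prev≈-0.606336; u=3/4·0.109648+1/2·3.085818+2·(-0.606336)≈0.412473; next y=2/5·0.890352+1/4·0.412473≈0.459259
n=6: y≈0.459259, sp=1, e=sp−y≈0.540741; I≈3.626559, D=e−e_prev≈0.431093; u=3/4·0.540741+1/2·3.626559+2·0.431093≈3.081021; next y=2/5·0.459259+1/4·3.081021≈0.953959
n=7: y≈0.953959, sp=1, e=sp−y≈0.046041; I≈3.672600, D=e−e_prev≈-0.494700; u=3/4·0.046041+1/2·3.672600+2·(-0.494700)≈0.881431; next y=2/5·0.953959+1/4·0.881431≈0.601941
n=8: y≈0.601941, sp=1, e=sp−y≈0.398059; I≈4.070658, D=e−e_prev≈0.352018; u=3/4·0.398059+1/2·4.070658+2·0.352018≈3.037908; next y=2/5·0.601941+1/4·3.037908≈1.000254
n=9: y≈1.000254, sp=1, e=sp−y≈-0.000254; I≈4.070405, D=e−e_prev≈-0.398312; u=3/4·(-0.000254)+1/2·4.070405+2·(-0.398312)≈1.238388; next y=2/5·1.000254+1/4·1.238388≈0.709698
n=10: y≈0.709698, sp=1, e=sp−y≈0.290302; I≈4.360707, D=e−e_prev≈0.290555; u=3/4·0.290302+1/2·4.360707+2·0.290555≈2.979190; next y=2/5·0.709698+1/4·2.979190≈1.028677
n=11: y≈1.028677, sp=1, e=sp−y≈-0.028677; I≈4.332030, D=e−e_prev≈-0.318978; u=3/4·(-0.028677)+1/2·4.332030+2·(-0.318978)≈1.506550; next y=2/5·1.028677+1/4·1.506550≈0.788108
n=12: y≈0.788108, sp=1, e=sp−y≈0.211892; I≈4.543921, D=e−e_prev≈0.240569; u=3/4·0.211892+1/2·4.543921+2·0.240569≈2.912017; next y=2/5·0.788108+1/4·2.912017≈1.043247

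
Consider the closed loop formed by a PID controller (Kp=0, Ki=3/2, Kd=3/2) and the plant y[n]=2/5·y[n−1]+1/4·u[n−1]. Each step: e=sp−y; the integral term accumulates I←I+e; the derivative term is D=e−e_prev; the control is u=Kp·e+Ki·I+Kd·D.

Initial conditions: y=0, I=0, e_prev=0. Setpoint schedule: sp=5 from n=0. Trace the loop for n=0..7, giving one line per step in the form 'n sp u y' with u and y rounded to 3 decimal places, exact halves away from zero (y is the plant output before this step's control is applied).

0 5 15.000 0.000
1 5 3.750 3.750
2 5 15.188 2.438
3 5 10.059 4.772
4 5 14.948 4.424
5 5 12.042 5.506
6 5 13.787 5.213
7 5 12.070 5.532

(exact arithmetic carried between steps; '≈' marks a value shown rounded to 6 d.p. or computed from one; I and e_prev carry over from the previous line; the table rounds u and y to 3 d.p., halves away from zero)
n=0: y=0, sp=5, e=sp−y=5; I=5, D=e−e_prev=5; u=0·5+3/2·5+3/2·5=15; next y=2/5·0+1/4·15=3.75
n=1: y=3.75, sp=5, e=sp−y=1.25; I=6.25, D=e−e_prev=-3.75; u=0·1.25+3/2·6.25+3/2·(-3.75)=3.75; next y=2/5·3.75+1/4·3.75=2.4375
n=2: y=2.4375, sp=5, e=sp−y=2.5625; I=8.8125, D=e−e_prev=1.3125; u=0·2.5625+3/2·8.8125+3/2·1.3125=15.1875; next y=2/5·2.4375+1/4·15.1875=4.771875
n=3: y=4.771875, sp=5, e=sp−y=0.228125; I=9.040625, D=e−e_prev=-2.334375; u=0·0.228125+3/2·9.040625+3/2·(-2.334375)=10.059375; next y=2/5·4.771875+1/4·10.059375≈4.423594
n=4: y≈4.423594, sp=5, e=sp−y≈0.576406; I≈9.617031, D=e−e_prev≈0.348281; u=0·0.576406+3/2·9.617031+3/2·0.348281≈14.947969; next y=2/5·4.423594+1/4·14.947969≈5.506430
n=5: y≈5.506430, sp=5, e=sp−y≈-0.506430; I≈9.110602, D=e−e_prev≈-1.082836; u=0·(-0.506430)+3/2·9.110602+3/2·(-1.082836)≈12.041648; next y=2/5·5.506430+1/4·12.041648≈5.212984
n=6: y≈5.212984, sp=5, e=sp−y≈-0.212984; I≈8.897618, D=e−e_prev≈0.293446; u=0·(-0.212984)+3/2·8.897618+3/2·0.293446≈13.786595; next y=2/5·5.212984+1/4·13.786595≈5.531842
n=7: y≈5.531842, sp=5, e=sp−y≈-0.531842; I≈8.365775, D=e−e_prev≈-0.318858; u=0·(-0.531842)+3/2·8.365775+3/2·(-0.318858)≈12.070375; next y=2/5·5.531842+1/4·12.070375≈5.230331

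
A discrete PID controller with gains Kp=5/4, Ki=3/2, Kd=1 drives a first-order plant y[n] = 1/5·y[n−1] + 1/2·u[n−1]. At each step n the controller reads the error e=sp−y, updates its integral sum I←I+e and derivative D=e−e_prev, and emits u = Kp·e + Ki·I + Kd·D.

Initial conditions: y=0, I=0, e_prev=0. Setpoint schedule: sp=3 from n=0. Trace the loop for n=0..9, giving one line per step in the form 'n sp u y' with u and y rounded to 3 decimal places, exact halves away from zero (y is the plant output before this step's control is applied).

0 3 11.250 0.000
1 3 -8.344 5.625
2 3 25.863 -3.047
3 3 -31.373 12.322
4 3 65.804 -13.222
5 3 -98.455 30.257
6 3 179.513 -43.176
7 3 -290.772 81.121
8 3 504.905 -129.161
9 3 -841.317 226.620

(exact arithmetic carried between steps; '≈' marks a value shown rounded to 6 d.p. or computed from one; I and e_prev carry over from the previous line; the table rounds u and y to 3 d.p., halves away from zero)
n=0: y=0, sp=3, e=sp−y=3; I=3, D=e−e_prev=3; u=5/4·3+3/2·3+1·3=11.25; next y=1/5·0+1/2·11.25=5.625
n=1: y=5.625, sp=3, e=sp−y=-2.625; I=0.375, D=e−e_prev=-5.625; u=5/4·(-2.625)+3/2·0.375+1·(-5.625)=-8.34375; next y=1/5·5.625+1/2·(-8.34375)=-3.046875
n=2: y=-3.046875, sp=3, e=sp−y=6.046875; I=6.421875, D=e−e_prev=8.671875; u=5/4·6.046875+3/2·6.421875+1·8.671875≈25.863281; next y=1/5·(-3.046875)+1/2·25.863281≈12.322266
n=3: y≈12.322266, sp=3, e=sp−y≈-9.322266; I≈-2.900391, D=e−e_prev≈-15.369141; u=5/4·(-9.322266)+3/2·(-2.900391)+1·(-15.369141)≈-31.372559; next y=1/5·12.322266+1/2·(-31.372559)≈-13.221826
n=4: y≈-13.221826, sp=3, e=sp−y≈16.221826; I≈13.321436, D=e−e_prev≈25.544092; u=5/4·16.221826+3/2·13.321436+1·25.544092≈65.803528; next y=1/5·(-13.221826)+1/2·65.803528≈30.257399
n=5: y≈30.257399, sp=3, e=sp−y≈-27.257399; I≈-13.935963, D=e−e_prev≈-43.479225; u=5/4·(-27.257399)+3/2·(-13.935963)+1·(-43.479225)≈-98.454918; next y=1/5·30.257399+1/2·(-98.454918)≈-43.175979
n=6: y≈-43.175979, sp=3, e=sp−y≈46.175979; I≈32.240016, D=e−e_prev≈73.433378; u=5/4·46.175979+3/2·32.240016+1·73.433378≈179.513376; next y=1/5·(-43.175979)+1/2·179.513376≈81.121492
n=7: y≈81.121492, sp=3, e=sp−y≈-78.121492; I≈-45.881476, D=e−e_prev≈-124.297471; u=5/4·(-78.121492)+3/2·(-45.881476)+1·(-124.297471)≈-290.771551; next y=1/5·81.121492+1/2·(-290.771551)≈-129.161477
n=8: y≈-129.161477, sp=3, e=sp−y≈132.161477; I≈86.280001, D=e−e_prev≈210.282969; u=5/4·132.161477+3/2·86.280001+1·210.282969≈504.904817; next y=1/5·(-129.161477)+1/2·504.904817≈226.620113
n=9: y≈226.620113, sp=3, e=sp−y≈-223.620113; I≈-137.340112, D=e−e_prev≈-355.781590; u=5/4·(-223.620113)+3/2·(-137.340112)+1·(-355.781590)≈-841.316899; next y=1/5·226.620113+1/2·(-841.316899)≈-375.334427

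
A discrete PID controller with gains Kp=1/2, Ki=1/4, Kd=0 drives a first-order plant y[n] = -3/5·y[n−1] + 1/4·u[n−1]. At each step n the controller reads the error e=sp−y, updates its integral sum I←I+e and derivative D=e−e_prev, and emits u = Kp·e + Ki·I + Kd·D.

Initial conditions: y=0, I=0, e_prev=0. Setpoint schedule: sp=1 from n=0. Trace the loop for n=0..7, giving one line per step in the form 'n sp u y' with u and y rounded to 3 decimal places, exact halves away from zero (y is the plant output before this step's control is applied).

0 1 0.750 0.000
1 1 0.859 0.188
2 1 1.126 0.102
3 1 1.262 0.220
4 1 1.485 0.183
5 1 1.631 0.261
6 1 1.823 0.251
7 1 1.970 0.305

(exact arithmetic carried between steps; '≈' marks a value shown rounded to 6 d.p. or computed from one; I and e_prev carry over from the previous line; the table rounds u and y to 3 d.p., halves away from zero)
n=0: y=0, sp=1, e=sp−y=1; I=1, D=e−e_prev=1; u=1/2·1+1/4·1+0·1=0.75; next y=-3/5·0+1/4·0.75=0.1875
n=1: y=0.1875, sp=1, e=sp−y=0.8125; I=1.8125, D=e−e_prev=-0.1875; u=1/2·0.8125+1/4·1.8125+0·(-0.1875)=0.859375; next y=-3/5·0.1875+1/4·0.859375≈0.102344
n=2: y≈0.102344, sp=1, e=sp−y≈0.897656; I≈2.710156, D=e−e_prev≈0.085156; u=1/2·0.897656+1/4·2.710156+0·0.085156≈1.126367; next y=-3/5·0.102344+1/4·1.126367≈0.220186
n=3: y≈0.220186, sp=1, e=sp−y≈0.779814; I≈3.489971, D=e−e_prev≈-0.117842; u=1/2·0.779814+1/4·3.489971+0·(-0.117842)≈1.262400; next y=-3/5·0.220186+1/4·1.262400≈0.183489
n=4: y≈0.183489, sp=1, e=sp−y≈0.816511; I≈4.306482, D=e−e_prev≈0.036697; u=1/2·0.816511+1/4·4.306482+0·0.036697≈1.484876; next y=-3/5·0.183489+1/4·1.484876≈0.261126
n=5: y≈0.261126, sp=1, e=sp−y≈0.738874; I≈5.045356, D=e−e_prev≈-0.077637; u=1/2·0.738874+1/4·5.045356+0·(-0.077637)≈1.630776; next y=-3/5·0.261126+1/4·1.630776≈0.251019
n=6: y≈0.251019, sp=1, e=sp−y≈0.748981; I≈5.794338, D=e−e_prev≈0.010107; u=1/2·0.748981+1/4·5.794338+0·0.010107≈1.823075; next y=-3/5·0.251019+1/4·1.823075≈0.305158
n=7: y≈0.305158, sp=1, e=sp−y≈0.694842; I≈6.489180, D=e−e_prev≈-0.054139; u=1/2·0.694842+1/4·6.489180+0·(-0.054139)≈1.969716; next y=-3/5·0.305158+1/4·1.969716≈0.309334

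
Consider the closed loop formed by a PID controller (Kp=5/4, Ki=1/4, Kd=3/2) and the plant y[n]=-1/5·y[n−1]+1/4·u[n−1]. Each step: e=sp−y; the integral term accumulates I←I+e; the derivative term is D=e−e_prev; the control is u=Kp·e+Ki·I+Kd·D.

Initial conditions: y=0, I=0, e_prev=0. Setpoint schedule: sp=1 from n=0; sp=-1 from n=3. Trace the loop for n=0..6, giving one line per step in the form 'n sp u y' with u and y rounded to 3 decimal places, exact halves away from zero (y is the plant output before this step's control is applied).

(exact arithmetic carried between steps; '≈' marks a value shown rounded to 6 d.p. or computed from one; I and e_prev carry over from the previous line; the table rounds u and y to 3 d.p., halves away from zero)
n=0: y=0, sp=1, e=sp−y=1; I=1, D=e−e_prev=1; u=5/4·1+1/4·1+3/2·1=3; next y=-1/5·0+1/4·3=0.75
n=1: y=0.75, sp=1, e=sp−y=0.25; I=1.25, D=e−e_prev=-0.75; u=5/4·0.25+1/4·1.25+3/2·(-0.75)=-0.5; next y=-1/5·0.75+1/4·(-0.5)=-0.275
n=2: y=-0.275, sp=1, e=sp−y=1.275; I=2.525, D=e−e_prev=1.025; u=5/4·1.275+1/4·2.525+3/2·1.025=3.7625; next y=-1/5·(-0.275)+1/4·3.7625=0.995625
n=3: y=0.995625, sp=-1, e=sp−y=-1.995625; I=0.529375, D=e−e_prev=-3.270625; u=5/4·(-1.995625)+1/4·0.529375+3/2·(-3.270625)=-7.268125; next y=-1/5·0.995625+1/4·(-7.268125)≈-2.016156
n=4: y≈-2.016156, sp=-1, e=sp−y≈1.016156; I≈1.545531, D=e−e_prev≈3.011781; u=5/4·1.016156+1/4·1.545531+3/2·3.011781≈6.17425; next y=-1/5·(-2.016156)+1/4·6.17425≈1.946794
n=5: y≈1.946794, sp=-1, e=sp−y≈-2.946794; I≈-1.401263, D=e−e_prev≈-3.96295; u=5/4·(-2.946794)+1/4·(-1.401263)+3/2·(-3.96295)≈-9.978233; next y=-1/5·1.946794+1/4·(-9.978233)≈-2.883917
n=6: y≈-2.883917, sp=-1, e=sp−y≈1.883917; I≈0.482654, D=e−e_prev≈4.830711; u=5/4·1.883917+1/4·0.482654+3/2·4.830711≈9.721626; next y=-1/5·(-2.883917)+1/4·9.721626≈3.007190

0 1 3.000 0.000
1 1 -0.500 0.750
2 1 3.763 -0.275
3 -1 -7.268 0.996
4 -1 6.174 -2.016
5 -1 -9.978 1.947
6 -1 9.722 -2.884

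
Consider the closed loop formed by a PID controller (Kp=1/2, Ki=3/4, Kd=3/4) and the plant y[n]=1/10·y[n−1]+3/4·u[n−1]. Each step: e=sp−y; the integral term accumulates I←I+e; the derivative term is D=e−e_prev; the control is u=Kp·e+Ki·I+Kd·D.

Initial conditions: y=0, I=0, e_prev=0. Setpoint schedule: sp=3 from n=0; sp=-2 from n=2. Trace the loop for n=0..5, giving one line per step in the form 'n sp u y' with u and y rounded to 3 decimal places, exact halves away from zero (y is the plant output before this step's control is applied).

0 3 6.000 0.000
1 3 -3.000 4.500
2 -2 1.850 -1.800
3 -2 -5.290 1.208
4 -2 4.669 -3.847
5 -2 -11.664 3.117

(exact arithmetic carried between steps; '≈' marks a value shown rounded to 6 d.p. or computed from one; I and e_prev carry over from the previous line; the table rounds u and y to 3 d.p., halves away from zero)
n=0: y=0, sp=3, e=sp−y=3; I=3, D=e−e_prev=3; u=1/2·3+3/4·3+3/4·3=6; next y=1/10·0+3/4·6=4.5
n=1: y=4.5, sp=3, e=sp−y=-1.5; I=1.5, D=e−e_prev=-4.5; u=1/2·(-1.5)+3/4·1.5+3/4·(-4.5)=-3; next y=1/10·4.5+3/4·(-3)=-1.8
n=2: y=-1.8, sp=-2, e=sp−y=-0.2; I=1.3, D=e−e_prev=1.3; u=1/2·(-0.2)+3/4·1.3+3/4·1.3=1.85; next y=1/10·(-1.8)+3/4·1.85=1.2075
n=3: y=1.2075, sp=-2, e=sp−y=-3.2075; I=-1.9075, D=e−e_prev=-3.0075; u=1/2·(-3.2075)+3/4·(-1.9075)+3/4·(-3.0075)=-5.29; next y=1/10·1.2075+3/4·(-5.29)=-3.84675
n=4: y=-3.84675, sp=-2, e=sp−y=1.84675; I=-0.06075, D=e−e_prev=5.05425; u=1/2·1.84675+3/4·(-0.06075)+3/4·5.05425=4.6685; next y=1/10·(-3.84675)+3/4·4.6685=3.1167
n=5: y=3.1167, sp=-2, e=sp−y=-5.1167; I=-5.17745, D=e−e_prev=-6.96345; u=1/2·(-5.1167)+3/4·(-5.17745)+3/4·(-6.96345)=-11.664025; next y=1/10·3.1167+3/4·(-11.664025)≈-8.436349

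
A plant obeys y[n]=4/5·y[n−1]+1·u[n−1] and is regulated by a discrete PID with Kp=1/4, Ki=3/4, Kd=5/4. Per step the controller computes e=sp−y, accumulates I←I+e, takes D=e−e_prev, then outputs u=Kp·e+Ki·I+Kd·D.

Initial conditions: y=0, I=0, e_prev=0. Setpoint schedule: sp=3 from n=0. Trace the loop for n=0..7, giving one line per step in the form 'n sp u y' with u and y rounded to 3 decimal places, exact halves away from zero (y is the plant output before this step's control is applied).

(exact arithmetic carried between steps; '≈' marks a value shown rounded to 6 d.p. or computed from one; I and e_prev carry over from the previous line; the table rounds u and y to 3 d.p., halves away from zero)
n=0: y=0, sp=3, e=sp−y=3; I=3, D=e−e_prev=3; u=1/4·3+3/4·3+5/4·3=6.75; next y=4/5·0+1·6.75=6.75
n=1: y=6.75, sp=3, e=sp−y=-3.75; I=-0.75, D=e−e_prev=-6.75; u=1/4·(-3.75)+3/4·(-0.75)+5/4·(-6.75)=-9.9375; next y=4/5·6.75+1·(-9.9375)=-4.5375
n=2: y=-4.5375, sp=3, e=sp−y=7.5375; I=6.7875, D=e−e_prev=11.2875; u=1/4·7.5375+3/4·6.7875+5/4·11.2875=21.084375; next y=4/5·(-4.5375)+1·21.084375=17.454375
n=3: y=17.454375, sp=3, e=sp−y=-14.454375; I=-7.666875, D=e−e_prev=-21.991875; u=1/4·(-14.454375)+3/4·(-7.666875)+5/4·(-21.991875)≈-36.853594; next y=4/5·17.454375+1·(-36.853594)≈-22.890094
n=4: y≈-22.890094, sp=3, e=sp−y≈25.890094; I≈18.223219, D=e−e_prev≈40.344469; u=1/4·25.890094+3/4·18.223219+5/4·40.344469≈70.570523; next y=4/5·(-22.890094)+1·70.570523≈52.258448
n=5: y≈52.258448, sp=3, e=sp−y≈-49.258448; I≈-31.035230, D=e−e_prev≈-75.148542; u=1/4·(-49.258448)+3/4·(-31.035230)+5/4·(-75.148542)≈-129.526712; next y=4/5·52.258448+1·(-129.526712)≈-87.719953
n=6: y≈-87.719953, sp=3, e=sp−y≈90.719953; I≈59.684724, D=e−e_prev≈139.978402; u=1/4·90.719953+3/4·59.684724+5/4·139.978402≈242.416533; next y=4/5·(-87.719953)+1·242.416533≈172.240571
n=7: y≈172.240571, sp=3, e=sp−y≈-169.240571; I≈-109.555847, D=e−e_prev≈-259.960524; u=1/4·(-169.240571)+3/4·(-109.555847)+5/4·(-259.960524)≈-449.427683; next y=4/5·172.240571+1·(-449.427683)≈-311.635226

0 3 6.750 0.000
1 3 -9.938 6.750
2 3 21.084 -4.538
3 3 -36.854 17.454
4 3 70.571 -22.890
5 3 -129.527 52.258
6 3 242.417 -87.720
7 3 -449.428 172.241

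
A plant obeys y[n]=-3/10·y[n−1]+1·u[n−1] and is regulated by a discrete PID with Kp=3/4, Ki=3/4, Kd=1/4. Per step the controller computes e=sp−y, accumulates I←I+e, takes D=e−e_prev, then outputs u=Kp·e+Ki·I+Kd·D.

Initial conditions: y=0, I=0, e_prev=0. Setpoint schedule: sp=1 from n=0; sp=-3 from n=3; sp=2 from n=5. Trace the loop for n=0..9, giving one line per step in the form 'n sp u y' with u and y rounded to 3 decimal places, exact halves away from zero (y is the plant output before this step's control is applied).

0 1 1.750 0.000
1 1 -0.813 1.750
2 1 4.466 -1.338
3 -3 -12.411 4.867
4 -3 17.031 -13.871
5 2 -32.111 21.192
6 2 65.417 -38.469
7 2 -121.143 76.958
8 2 238.575 -144.230
9 2 -452.679 281.844

(exact arithmetic carried between steps; '≈' marks a value shown rounded to 6 d.p. or computed from one; I and e_prev carry over from the previous line; the table rounds u and y to 3 d.p., halves away from zero)
n=0: y=0, sp=1, e=sp−y=1; I=1, D=e−e_prev=1; u=3/4·1+3/4·1+1/4·1=1.75; next y=-3/10·0+1·1.75=1.75
n=1: y=1.75, sp=1, e=sp−y=-0.75; I=0.25, D=e−e_prev=-1.75; u=3/4·(-0.75)+3/4·0.25+1/4·(-1.75)=-0.8125; next y=-3/10·1.75+1·(-0.8125)=-1.3375
n=2: y=-1.3375, sp=1, e=sp−y=2.3375; I=2.5875, D=e−e_prev=3.0875; u=3/4·2.3375+3/4·2.5875+1/4·3.0875=4.465625; next y=-3/10·(-1.3375)+1·4.465625=4.866875
n=3: y=4.866875, sp=-3, e=sp−y=-7.866875; I=-5.279375, D=e−e_prev=-10.204375; u=3/4·(-7.866875)+3/4·(-5.279375)+1/4·(-10.204375)≈-12.410781; next y=-3/10·4.866875+1·(-12.410781)≈-13.870844
n=4: y≈-13.870844, sp=-3, e=sp−y≈10.870844; I≈5.591469, D=e−e_prev≈18.737719; u=3/4·10.870844+3/4·5.591469+1/4·18.737719≈17.031164; next y=-3/10·(-13.870844)+1·17.031164≈21.192417
n=5: y≈21.192417, sp=2, e=sp−y≈-19.192417; I≈-13.600948, D=e−e_prev≈-30.063261; u=3/4·(-19.192417)+3/4·(-13.600948)+1/4·(-30.063261)≈-32.110839; next y=-3/10·21.192417+1·(-32.110839)≈-38.468565
n=6: y≈-38.468565, sp=2, e=sp−y≈40.468565; I≈26.867616, D=e−e_prev≈59.660982; u=3/4·40.468565+3/4·26.867616+1/4·59.660982≈65.417381; next y=-3/10·(-38.468565)+1·65.417381≈76.957950
n=7: y≈76.957950, sp=2, e=sp−y≈-74.957950; I≈-48.090334, D=e−e_prev≈-115.426515; u=3/4·(-74.957950)+3/4·(-48.090334)+1/4·(-115.426515)≈-121.142842; next y=-3/10·76.957950+1·(-121.142842)≈-144.230227
n=8: y≈-144.230227, sp=2, e=sp−y≈146.230227; I≈98.139893, D=e−e_prev≈221.188178; u=3/4·146.230227+3/4·98.139893+1/4·221.188178≈238.574635; next y=-3/10·(-144.230227)+1·238.574635≈281.843703
n=9: y≈281.843703, sp=2, e=sp−y≈-279.843703; I≈-181.703810, D=e−e_prev≈-426.073930; u=3/4·(-279.843703)+3/4·(-181.703810)+1/4·(-426.073930)≈-452.679117; next y=-3/10·281.843703+1·(-452.679117)≈-537.232228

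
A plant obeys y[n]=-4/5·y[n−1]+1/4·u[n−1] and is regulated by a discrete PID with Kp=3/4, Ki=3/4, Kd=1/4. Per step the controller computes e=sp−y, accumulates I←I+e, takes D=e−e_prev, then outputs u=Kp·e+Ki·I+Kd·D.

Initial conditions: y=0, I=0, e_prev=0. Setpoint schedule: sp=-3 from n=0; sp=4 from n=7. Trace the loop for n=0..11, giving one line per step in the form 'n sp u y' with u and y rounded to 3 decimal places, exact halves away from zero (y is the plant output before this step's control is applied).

(exact arithmetic carried between steps; '≈' marks a value shown rounded to 6 d.p. or computed from one; I and e_prev carry over from the previous line; the table rounds u and y to 3 d.p., halves away from zero)
n=0: y=0, sp=-3, e=sp−y=-3; I=-3, D=e−e_prev=-3; u=3/4·(-3)+3/4·(-3)+1/4·(-3)=-5.25; next y=-4/5·0+1/4·(-5.25)=-1.3125
n=1: y=-1.3125, sp=-3, e=sp−y=-1.6875; I=-4.6875, D=e−e_prev=1.3125; u=3/4·(-1.6875)+3/4·(-4.6875)+1/4·1.3125=-4.453125; next y=-4/5·(-1.3125)+1/4·(-4.453125)≈-0.063281
n=2: y≈-0.063281, sp=-3, e=sp−y≈-2.936719; I≈-7.624219, D=e−e_prev≈-1.249219; u=3/4·(-2.936719)+3/4·(-7.624219)+1/4·(-1.249219)≈-8.233008; next y=-4/5·(-0.063281)+1/4·(-8.233008)≈-2.007627
n=3: y≈-2.007627, sp=-3, e=sp−y≈-0.992373; I≈-8.616592, D=e−e_prev≈1.944346; u=3/4·(-0.992373)+3/4·(-8.616592)+1/4·1.944346≈-6.720637; next y=-4/5·(-2.007627)+1/4·(-6.720637)≈-0.074058
n=4: y≈-0.074058, sp=-3, e=sp−y≈-2.925942; I≈-11.542534, D=e−e_prev≈-1.933569; u=3/4·(-2.925942)+3/4·(-11.542534)+1/4·(-1.933569)≈-11.334750; next y=-4/5·(-0.074058)+1/4·(-11.334750)≈-2.774441
n=5: y≈-2.774441, sp=-3, e=sp−y≈-0.225559; I≈-11.768093, D=e−e_prev≈2.700383; u=3/4·(-0.225559)+3/4·(-11.768093)+1/4·2.700383≈-8.320143; next y=-4/5·(-2.774441)+1/4·(-8.320143)≈0.139517
n=6: y≈0.139517, sp=-3, e=sp−y≈-3.139517; I≈-14.907610, D=e−e_prev≈-2.913958; u=3/4·(-3.139517)+3/4·(-14.907610)+1/4·(-2.913958)≈-14.263835; next y=-4/5·0.139517+1/4·(-14.263835)≈-3.677573
n=7: y≈-3.677573, sp=4, e=sp−y≈7.677573; I≈-7.230038, D=e−e_prev≈10.817090; u=3/4·7.677573+3/4·(-7.230038)+1/4·10.817090≈3.039924; next y=-4/5·(-3.677573)+1/4·3.039924≈3.702039
n=8: y≈3.702039, sp=4, e=sp−y≈0.297961; I≈-6.932077, D=e−e_prev≈-7.379612; u=3/4·0.297961+3/4·(-6.932077)+1/4·(-7.379612)≈-6.820490; next y=-4/5·3.702039+1/4·(-6.820490)≈-4.666754
n=9: y≈-4.666754, sp=4, e=sp−y≈8.666754; I≈1.734677, D=e−e_prev≈8.368793; u=3/4·8.666754+3/4·1.734677+1/4·8.368793≈9.893271; next y=-4/5·(-4.666754)+1/4·9.893271≈6.206721
n=10: y≈6.206721, sp=4, e=sp−y≈-2.206721; I≈-0.472044, D=e−e_prev≈-10.873474; u=3/4·(-2.206721)+3/4·(-0.472044)+1/4·(-10.873474)≈-4.727442; next y=-4/5·6.206721+1/4·(-4.727442)≈-6.147237
n=11: y≈-6.147237, sp=4, e=sp−y≈10.147237; I≈9.675193, D=e−e_prev≈12.353958; u=3/4·10.147237+3/4·9.675193+1/4·12.353958≈17.955312; next y=-4/5·(-6.147237)+1/4·17.955312≈9.406618

0 -3 -5.250 0.000
1 -3 -4.453 -1.313
2 -3 -8.233 -0.063
3 -3 -6.721 -2.008
4 -3 -11.335 -0.074
5 -3 -8.320 -2.774
6 -3 -14.264 0.140
7 4 3.040 -3.678
8 4 -6.820 3.702
9 4 9.893 -4.667
10 4 -4.727 6.207
11 4 17.955 -6.147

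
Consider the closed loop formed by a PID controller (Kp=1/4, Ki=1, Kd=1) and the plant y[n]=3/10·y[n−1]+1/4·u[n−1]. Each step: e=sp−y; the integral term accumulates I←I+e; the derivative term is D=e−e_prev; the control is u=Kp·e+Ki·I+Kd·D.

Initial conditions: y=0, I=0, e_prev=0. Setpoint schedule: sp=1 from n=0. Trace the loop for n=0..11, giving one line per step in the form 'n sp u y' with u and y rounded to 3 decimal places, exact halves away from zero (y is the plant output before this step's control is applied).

(exact arithmetic carried between steps; '≈' marks a value shown rounded to 6 d.p. or computed from one; I and e_prev carry over from the previous line; the table rounds u and y to 3 d.p., halves away from zero)
n=0: y=0, sp=1, e=sp−y=1; I=1, D=e−e_prev=1; u=1/4·1+1·1+1·1=2.25; next y=3/10·0+1/4·2.25=0.5625
n=1: y=0.5625, sp=1, e=sp−y=0.4375; I=1.4375, D=e−e_prev=-0.5625; u=1/4·0.4375+1·1.4375+1·(-0.5625)=0.984375; next y=3/10·0.5625+1/4·0.984375≈0.414844
n=2: y≈0.414844, sp=1, e=sp−y≈0.585156; I≈2.022656, D=e−e_prev≈0.147656; u=1/4·0.585156+1·2.022656+1·0.147656≈2.316602; next y=3/10·0.414844+1/4·2.316602≈0.703604
n=3: y≈0.703604, sp=1, e=sp−y≈0.296396; I≈2.319053, D=e−e_prev≈-0.288760; u=1/4·0.296396+1·2.319053+1·(-0.288760)≈2.104392; next y=3/10·0.703604+1/4·2.104392≈0.737179
n=4: y≈0.737179, sp=1, e=sp−y≈0.262821; I≈2.581874, D=e−e_prev≈-0.033576; u=1/4·0.262821+1·2.581874+1·(-0.033576)≈2.614003; next y=3/10·0.737179+1/4·2.614003≈0.874655
n=5: y≈0.874655, sp=1, e=sp−y≈0.125345; I≈2.707219, D=e−e_prev≈-0.137475; u=1/4·0.125345+1·2.707219+1·(-0.137475)≈2.601080; next y=3/10·0.874655+1/4·2.601080≈0.912666
n=6: y≈0.912666, sp=1, e=sp−y≈0.087334; I≈2.794553, D=e−e_prev≈-0.038012; u=1/4·0.087334+1·2.794553+1·(-0.038012)≈2.778374; next y=3/10·0.912666+1/4·2.778374≈0.968393
n=7: y≈0.968393, sp=1, e=sp−y≈0.031607; I≈2.826159, D=e−e_prev≈-0.055727; u=1/4·0.031607+1·2.826159+1·(-0.055727)≈2.778334; next y=3/10·0.968393+1/4·2.778334≈0.985101
n=8: y≈0.985101, sp=1, e=sp−y≈0.014899; I≈2.841058, D=e−e_prev≈-0.016708; u=1/4·0.014899+1·2.841058+1·(-0.016708)≈2.828074; next y=3/10·0.985101+1/4·2.828074≈1.002549
n=9: y≈1.002549, sp=1, e=sp−y≈-0.002549; I≈2.838509, D=e−e_prev≈-0.017448; u=1/4·(-0.002549)+1·2.838509+1·(-0.017448)≈2.820424; next y=3/10·1.002549+1/4·2.820424≈1.005871
n=10: y≈1.005871, sp=1, e=sp−y≈-0.005871; I≈2.832638, D=e−e_prev≈-0.003322; u=1/4·(-0.005871)+1·2.832638+1·(-0.003322)≈2.827849; next y=3/10·1.005871+1/4·2.827849≈1.008723
n=11: y≈1.008723, sp=1, e=sp−y≈-0.008723; I≈2.823915, D=e−e_prev≈-0.002853; u=1/4·(-0.008723)+1·2.823915+1·(-0.002853)≈2.818881; next y=3/10·1.008723+1/4·2.818881≈1.007337

0 1 2.250 0.000
1 1 0.984 0.563
2 1 2.317 0.415
3 1 2.104 0.704
4 1 2.614 0.737
5 1 2.601 0.875
6 1 2.778 0.913
7 1 2.778 0.968
8 1 2.828 0.985
9 1 2.820 1.003
10 1 2.828 1.006
11 1 2.819 1.009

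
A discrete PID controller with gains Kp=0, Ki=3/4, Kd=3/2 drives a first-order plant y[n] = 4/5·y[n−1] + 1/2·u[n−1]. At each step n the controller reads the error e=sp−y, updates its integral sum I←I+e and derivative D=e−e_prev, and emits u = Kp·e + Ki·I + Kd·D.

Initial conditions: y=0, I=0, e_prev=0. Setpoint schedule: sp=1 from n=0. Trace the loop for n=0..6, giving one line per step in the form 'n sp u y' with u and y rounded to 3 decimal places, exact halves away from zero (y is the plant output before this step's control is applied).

(exact arithmetic carried between steps; '≈' marks a value shown rounded to 6 d.p. or computed from one; I and e_prev carry over from the previous line; the table rounds u and y to 3 d.p., halves away from zero)
n=0: y=0, sp=1, e=sp−y=1; I=1, D=e−e_prev=1; u=0·1+3/4·1+3/2·1=2.25; next y=4/5·0+1/2·2.25=1.125
n=1: y=1.125, sp=1, e=sp−y=-0.125; I=0.875, D=e−e_prev=-1.125; u=0·(-0.125)+3/4·0.875+3/2·(-1.125)=-1.03125; next y=4/5·1.125+1/2·(-1.03125)=0.384375
n=2: y=0.384375, sp=1, e=sp−y=0.615625; I=1.490625, D=e−e_prev=0.740625; u=0·0.615625+3/4·1.490625+3/2·0.740625≈2.228906; next y=4/5·0.384375+1/2·2.228906≈1.421953
n=3: y≈1.421953, sp=1, e=sp−y≈-0.421953; I≈1.068672, D=e−e_prev≈-1.037578; u=0·(-0.421953)+3/4·1.068672+3/2·(-1.037578)≈-0.754863; next y=4/5·1.421953+1/2·(-0.754863)≈0.760131
n=4: y≈0.760131, sp=1, e=sp−y≈0.239869; I≈1.308541, D=e−e_prev≈0.661822; u=0·0.239869+3/4·1.308541+3/2·0.661822≈1.974139; next y=4/5·0.760131+1/2·1.974139≈1.595174
n=5: y≈1.595174, sp=1, e=sp−y≈-0.595174; I≈0.713367, D=e−e_prev≈-0.835043; u=0·(-0.595174)+3/4·0.713367+3/2·(-0.835043)≈-0.717540; next y=4/5·1.595174+1/2·(-0.717540)≈0.917369
n=6: y≈0.917369, sp=1, e=sp−y≈0.082631; I≈0.795997, D=e−e_prev≈0.677805; u=0·0.082631+3/4·0.795997+3/2·0.677805≈1.613705; next y=4/5·0.917369+1/2·1.613705≈1.540748

0 1 2.250 0.000
1 1 -1.031 1.125
2 1 2.229 0.384
3 1 -0.755 1.422
4 1 1.974 0.760
5 1 -0.718 1.595
6 1 1.614 0.917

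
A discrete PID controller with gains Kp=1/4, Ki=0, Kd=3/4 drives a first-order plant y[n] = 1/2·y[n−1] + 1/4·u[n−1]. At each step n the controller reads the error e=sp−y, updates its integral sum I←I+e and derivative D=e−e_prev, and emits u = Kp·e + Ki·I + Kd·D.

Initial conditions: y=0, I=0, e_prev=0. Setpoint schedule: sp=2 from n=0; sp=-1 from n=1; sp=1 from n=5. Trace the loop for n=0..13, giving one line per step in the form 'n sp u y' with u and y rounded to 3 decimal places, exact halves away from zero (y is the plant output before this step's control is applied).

0 2 2.000 0.000
1 -1 -3.000 0.500
2 -1 0.625 -0.500
3 -1 -0.531 -0.094
4 -1 -0.141 -0.180
5 1 1.740 -0.125
6 1 -0.216 0.373
7 1 0.397 0.132
8 1 0.184 0.165
9 1 0.245 0.129
10 1 0.221 0.126
11 1 0.226 0.118
12 1 0.223 0.116
13 1 0.223 0.114

(exact arithmetic carried between steps; '≈' marks a value shown rounded to 6 d.p. or computed from one; I and e_prev carry over from the previous line; the table rounds u and y to 3 d.p., halves away from zero)
n=0: y=0, sp=2, e=sp−y=2; I=2, D=e−e_prev=2; u=1/4·2+0·2+3/4·2=2; next y=1/2·0+1/4·2=0.5
n=1: y=0.5, sp=-1, e=sp−y=-1.5; I=0.5, D=e−e_prev=-3.5; u=1/4·(-1.5)+0·0.5+3/4·(-3.5)=-3; next y=1/2·0.5+1/4·(-3)=-0.5
n=2: y=-0.5, sp=-1, e=sp−y=-0.5; I=0, D=e−e_prev=1; u=1/4·(-0.5)+0·0+3/4·1=0.625; next y=1/2·(-0.5)+1/4·0.625=-0.09375
n=3: y=-0.09375, sp=-1, e=sp−y=-0.90625; I=-0.90625, D=e−e_prev=-0.40625; u=1/4·(-0.90625)+0·(-0.90625)+3/4·(-0.40625)=-0.53125; next y=1/2·(-0.09375)+1/4·(-0.53125)≈-0.179688
n=4: y≈-0.179688, sp=-1, e=sp−y≈-0.820313; I≈-1.726563, D=e−e_prev≈0.085938; u=1/4·(-0.820313)+0·(-1.726563)+3/4·0.085938≈-0.140625; next y=1/2·(-0.179688)+1/4·(-0.140625)≈-0.125
n=5: y=-0.125, sp=1, e=sp−y=1.125; I≈-0.601563, D=e−e_prev≈1.945313; u=1/4·1.125+0·(-0.601563)+3/4·1.945313≈1.740234; next y=1/2·(-0.125)+1/4·1.740234≈0.372559
n=6: y≈0.372559, sp=1, e=sp−y≈0.627441; I≈0.025879, D=e−e_prev≈-0.497559; u=1/4·0.627441+0·0.025879+3/4·(-0.497559)≈-0.216309; next y=1/2·0.372559+1/4·(-0.216309)≈0.132202
n=7: y≈0.132202, sp=1, e=sp−y≈0.867798; I≈0.893677, D=e−e_prev≈0.240356; u=1/4·0.867798+0·0.893677+3/4·0.240356≈0.397217; next y=1/2·0.132202+1/4·0.397217≈0.165405
n=8: y≈0.165405, sp=1, e=sp−y≈0.834595; I≈1.728271, D=e−e_prev≈-0.033203; u=1/4·0.834595+0·1.728271+3/4·(-0.033203)≈0.183746; next y=1/2·0.165405+1/4·0.183746≈0.128639
n=9: y≈0.128639, sp=1, e=sp−y≈0.871361; I≈2.599632, D=e−e_prev≈0.036766; u=1/4·0.871361+0·2.599632+3/4·0.036766≈0.245415; next y=1/2·0.128639+1/4·0.245415≈0.125673
n=10: y≈0.125673, sp=1, e=sp−y≈0.874327; I≈3.473959, D=e−e_prev≈0.002966; u=1/4·0.874327+0·3.473959+3/4·0.002966≈0.220806; next y=1/2·0.125673+1/4·0.220806≈0.118038
n=11: y≈0.118038, sp=1, e=sp−y≈0.881962; I≈4.355921, D=e−e_prev≈0.007635; u=1/4·0.881962+0·4.355921+3/4·0.007635≈0.226217; next y=1/2·0.118038+1/4·0.226217≈0.115573
n=12: y≈0.115573, sp=1, e=sp−y≈0.884427; I≈5.240348, D=e−e_prev≈0.002465; u=1/4·0.884427+0·5.240348+3/4·0.002465≈0.222955; next y=1/2·0.115573+1/4·0.222955≈0.113525
n=13: y≈0.113525, sp=1, e=sp−y≈0.886475; I≈6.126822, D=e−e_prev≈0.002048; u=1/4·0.886475+0·6.126822+3/4·0.002048≈0.223154; next y=1/2·0.113525+1/4·0.223154≈0.112551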